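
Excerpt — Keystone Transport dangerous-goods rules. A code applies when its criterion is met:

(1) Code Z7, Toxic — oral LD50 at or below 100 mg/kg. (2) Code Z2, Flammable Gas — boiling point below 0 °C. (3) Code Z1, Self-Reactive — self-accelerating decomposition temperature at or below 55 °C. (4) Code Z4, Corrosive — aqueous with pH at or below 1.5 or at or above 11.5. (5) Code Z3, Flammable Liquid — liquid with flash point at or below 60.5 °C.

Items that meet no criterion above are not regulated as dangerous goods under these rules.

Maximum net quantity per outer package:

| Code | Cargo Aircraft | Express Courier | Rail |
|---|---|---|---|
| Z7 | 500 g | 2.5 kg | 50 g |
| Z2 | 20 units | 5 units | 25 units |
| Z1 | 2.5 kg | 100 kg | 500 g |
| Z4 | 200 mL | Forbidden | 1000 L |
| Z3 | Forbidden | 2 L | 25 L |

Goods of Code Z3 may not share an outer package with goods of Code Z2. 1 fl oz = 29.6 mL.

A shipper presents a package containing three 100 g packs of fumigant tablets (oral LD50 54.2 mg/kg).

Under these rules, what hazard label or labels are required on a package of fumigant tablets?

Code Z7

Fumigant tablets: oral LD50 54.2 mg/kg ≤ 100 mg/kg → Code Z7 (Toxic).
Only the Code Z7 label is required.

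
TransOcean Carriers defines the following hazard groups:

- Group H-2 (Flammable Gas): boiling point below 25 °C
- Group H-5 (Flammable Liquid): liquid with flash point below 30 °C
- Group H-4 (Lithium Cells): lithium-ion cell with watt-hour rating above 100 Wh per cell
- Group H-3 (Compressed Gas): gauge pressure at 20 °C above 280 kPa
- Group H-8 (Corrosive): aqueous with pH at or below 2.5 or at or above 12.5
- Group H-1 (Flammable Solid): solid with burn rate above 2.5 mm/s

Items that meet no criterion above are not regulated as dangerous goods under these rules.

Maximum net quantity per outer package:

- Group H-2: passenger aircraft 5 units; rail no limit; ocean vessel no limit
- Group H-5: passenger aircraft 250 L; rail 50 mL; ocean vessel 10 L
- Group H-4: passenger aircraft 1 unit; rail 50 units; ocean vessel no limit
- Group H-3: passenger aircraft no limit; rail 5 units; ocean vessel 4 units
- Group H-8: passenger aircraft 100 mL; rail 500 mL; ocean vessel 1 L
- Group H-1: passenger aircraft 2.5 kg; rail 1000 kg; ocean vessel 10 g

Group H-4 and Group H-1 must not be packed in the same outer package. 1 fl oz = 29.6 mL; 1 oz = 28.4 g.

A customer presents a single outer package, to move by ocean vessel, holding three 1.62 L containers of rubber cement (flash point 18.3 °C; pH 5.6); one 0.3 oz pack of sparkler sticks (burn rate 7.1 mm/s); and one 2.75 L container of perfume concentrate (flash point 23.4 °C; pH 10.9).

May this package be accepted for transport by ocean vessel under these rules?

With flash point 18.3 °C (< 30 °C), the rubber cement falls in Group H-5.
With burn rate 7.1 mm/s (> 2.5 mm/s), the sparkler sticks fall in Group H-1.
With flash point 23.4 °C (< 30 °C), the perfume concentrate falls in Group H-5.
Total Group H-5: (three 1.62 L containers = 4.86 L) + 2.75 L = 7.61 L.
That is within the Group H-5 ocean vessel limit of 10 L.
Group H-1 quantity: one 0.3 oz pack = 8.52 g.
8.52 g ≤ 10 g (ocean vessel limit, Group H-1) — within limit.
The segregation rule (Group H-4 with Group H-1) does not apply to Group H-5 with Group H-1.
Every hazard group is within its ocean vessel limit and no segregation rule is violated.

Yes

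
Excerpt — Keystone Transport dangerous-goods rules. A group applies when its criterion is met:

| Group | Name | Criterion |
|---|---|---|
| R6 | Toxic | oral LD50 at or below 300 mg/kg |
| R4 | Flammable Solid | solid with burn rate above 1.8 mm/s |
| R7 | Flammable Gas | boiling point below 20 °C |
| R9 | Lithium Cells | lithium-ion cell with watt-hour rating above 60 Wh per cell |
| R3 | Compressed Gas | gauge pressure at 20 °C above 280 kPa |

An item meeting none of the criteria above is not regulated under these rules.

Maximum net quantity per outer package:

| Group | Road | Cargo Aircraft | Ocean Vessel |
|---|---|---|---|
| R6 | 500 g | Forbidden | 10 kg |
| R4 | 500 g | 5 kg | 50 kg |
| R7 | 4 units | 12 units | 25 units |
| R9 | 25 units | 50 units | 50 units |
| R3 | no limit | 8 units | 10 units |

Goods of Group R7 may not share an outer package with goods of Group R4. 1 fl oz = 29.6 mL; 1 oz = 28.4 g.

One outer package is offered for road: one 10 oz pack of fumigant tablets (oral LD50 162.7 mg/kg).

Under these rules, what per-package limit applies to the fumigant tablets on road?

500 g

With oral LD50 162.7 mg/kg (≤ 300 mg/kg), the fumigant tablets fall in Group R6.
The road limit for Group R6 is 500 g.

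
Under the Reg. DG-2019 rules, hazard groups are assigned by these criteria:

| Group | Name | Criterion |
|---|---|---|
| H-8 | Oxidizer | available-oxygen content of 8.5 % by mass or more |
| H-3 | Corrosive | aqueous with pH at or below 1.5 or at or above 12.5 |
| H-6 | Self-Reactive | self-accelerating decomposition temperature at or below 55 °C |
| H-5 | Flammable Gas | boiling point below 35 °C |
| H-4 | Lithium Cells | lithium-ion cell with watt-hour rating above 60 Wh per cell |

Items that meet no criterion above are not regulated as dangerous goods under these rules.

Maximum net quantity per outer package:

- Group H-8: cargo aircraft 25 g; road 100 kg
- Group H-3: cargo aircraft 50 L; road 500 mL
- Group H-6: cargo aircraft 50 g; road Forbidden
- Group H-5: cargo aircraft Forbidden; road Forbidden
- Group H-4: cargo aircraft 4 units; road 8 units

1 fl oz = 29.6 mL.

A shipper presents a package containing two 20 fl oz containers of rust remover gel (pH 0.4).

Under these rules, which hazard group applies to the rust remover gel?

Group H-3

The rust remover gel has pH 0.4, which is ≤ 1.5, so it is Group H-3 (Corrosive).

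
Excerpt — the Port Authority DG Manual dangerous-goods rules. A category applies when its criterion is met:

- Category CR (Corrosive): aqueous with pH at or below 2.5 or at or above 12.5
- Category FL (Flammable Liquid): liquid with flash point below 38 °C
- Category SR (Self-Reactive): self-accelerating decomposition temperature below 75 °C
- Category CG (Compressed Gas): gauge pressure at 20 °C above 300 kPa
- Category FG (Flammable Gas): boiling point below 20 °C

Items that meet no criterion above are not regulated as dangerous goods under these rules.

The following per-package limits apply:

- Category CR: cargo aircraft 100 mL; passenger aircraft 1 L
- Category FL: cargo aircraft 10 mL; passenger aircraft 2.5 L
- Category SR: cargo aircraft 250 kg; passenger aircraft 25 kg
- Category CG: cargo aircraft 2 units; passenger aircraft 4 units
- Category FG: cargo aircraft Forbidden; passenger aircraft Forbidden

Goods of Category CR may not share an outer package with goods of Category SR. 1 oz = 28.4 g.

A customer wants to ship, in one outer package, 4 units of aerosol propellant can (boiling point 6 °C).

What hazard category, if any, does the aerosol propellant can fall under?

Aerosol propellant can: boiling point 6 °C < 20 °C → Category FG (Flammable Gas).

Category FG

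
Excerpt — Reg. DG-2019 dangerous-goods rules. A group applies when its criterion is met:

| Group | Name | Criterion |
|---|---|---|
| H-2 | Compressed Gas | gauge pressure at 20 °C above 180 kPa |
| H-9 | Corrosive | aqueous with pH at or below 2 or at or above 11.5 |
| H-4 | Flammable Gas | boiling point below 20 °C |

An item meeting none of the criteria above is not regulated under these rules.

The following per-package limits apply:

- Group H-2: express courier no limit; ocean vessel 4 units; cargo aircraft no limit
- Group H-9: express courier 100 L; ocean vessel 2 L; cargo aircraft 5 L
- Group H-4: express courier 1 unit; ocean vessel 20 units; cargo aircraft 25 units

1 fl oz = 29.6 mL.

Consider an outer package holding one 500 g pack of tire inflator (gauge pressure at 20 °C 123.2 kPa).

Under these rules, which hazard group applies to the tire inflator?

Not regulated

gauge pressure at 20 °C 123.2 kPa is not above 180 kPa, so Group H-2 does not apply.
No criterion is met, so the item is not regulated.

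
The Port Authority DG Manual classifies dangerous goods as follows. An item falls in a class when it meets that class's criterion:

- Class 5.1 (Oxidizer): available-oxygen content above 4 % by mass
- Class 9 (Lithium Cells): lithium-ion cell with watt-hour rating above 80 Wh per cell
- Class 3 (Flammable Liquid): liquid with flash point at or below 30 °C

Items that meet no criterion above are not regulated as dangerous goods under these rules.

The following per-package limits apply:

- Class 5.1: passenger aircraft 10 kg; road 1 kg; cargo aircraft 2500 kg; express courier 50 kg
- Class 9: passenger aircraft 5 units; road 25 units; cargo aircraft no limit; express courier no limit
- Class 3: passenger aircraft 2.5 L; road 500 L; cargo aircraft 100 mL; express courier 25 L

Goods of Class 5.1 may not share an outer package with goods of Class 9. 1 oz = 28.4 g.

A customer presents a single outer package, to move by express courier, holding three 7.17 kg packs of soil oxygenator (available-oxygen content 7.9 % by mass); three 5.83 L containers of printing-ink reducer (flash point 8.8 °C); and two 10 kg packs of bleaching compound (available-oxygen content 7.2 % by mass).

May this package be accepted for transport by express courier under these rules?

Yes

With available-oxygen content 7.9 % by mass (> 4 % by mass), the soil oxygenator falls in Class 5.1.
Printing-ink reducer: flash point 8.8 °C ≤ 30 °C → Class 3 (Flammable Liquid).
The bleaching compound has available-oxygen content 7.2 % by mass, which is > 4 % by mass, so it is Class 5.1 (Oxidizer).
Class 5.1 net quantity: (three 7.17 kg packs = 21.51 kg) + (two 10 kg packs = 20 kg) = 41.51 kg.
41.51 kg is within the express courier limit of 50 kg for Class 5.1.
Class 3 quantity: three 5.83 L containers = 17.49 L.
17.49 L ≤ 25 L (express courier limit, Class 3) — within limit.
The segregation rule (Class 5.1 with Class 9) does not apply to Class 5.1 with Class 3.
Every hazard class is within its express courier limit and no segregation rule is violated.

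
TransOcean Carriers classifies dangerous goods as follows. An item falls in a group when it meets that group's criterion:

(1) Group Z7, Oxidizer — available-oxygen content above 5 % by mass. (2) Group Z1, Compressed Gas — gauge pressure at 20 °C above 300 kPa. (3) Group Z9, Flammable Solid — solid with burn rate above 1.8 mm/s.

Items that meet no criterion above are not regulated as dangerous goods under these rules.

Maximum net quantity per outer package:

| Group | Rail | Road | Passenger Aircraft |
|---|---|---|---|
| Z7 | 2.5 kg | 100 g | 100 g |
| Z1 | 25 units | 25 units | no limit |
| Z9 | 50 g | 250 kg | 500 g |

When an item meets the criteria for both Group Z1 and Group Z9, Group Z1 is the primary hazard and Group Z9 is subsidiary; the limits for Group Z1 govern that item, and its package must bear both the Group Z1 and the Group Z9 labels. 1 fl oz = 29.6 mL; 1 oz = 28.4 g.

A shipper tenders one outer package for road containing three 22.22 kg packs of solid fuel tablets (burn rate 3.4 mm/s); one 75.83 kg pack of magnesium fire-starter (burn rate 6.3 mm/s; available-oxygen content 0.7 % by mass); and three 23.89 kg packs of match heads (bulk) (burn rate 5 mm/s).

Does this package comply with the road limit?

Yes

Burn rate 3.4 mm/s meets the Group Z9 criterion (Flammable Solid), so the solid fuel tablets are Group Z9.
With burn rate 6.3 mm/s (> 1.8 mm/s), the magnesium fire-starter falls in Group Z9.
The match heads (bulk) have burn rate 5 mm/s, which is > 1.8 mm/s, so they are Group Z9 (Flammable Solid).
Group Z9 net quantity: (three 22.22 kg packs = 66.66 kg) + 75.83 kg + (three 23.89 kg packs = 71.67 kg) = 214.16 kg.
That is within the Group Z9 road limit of 250 kg.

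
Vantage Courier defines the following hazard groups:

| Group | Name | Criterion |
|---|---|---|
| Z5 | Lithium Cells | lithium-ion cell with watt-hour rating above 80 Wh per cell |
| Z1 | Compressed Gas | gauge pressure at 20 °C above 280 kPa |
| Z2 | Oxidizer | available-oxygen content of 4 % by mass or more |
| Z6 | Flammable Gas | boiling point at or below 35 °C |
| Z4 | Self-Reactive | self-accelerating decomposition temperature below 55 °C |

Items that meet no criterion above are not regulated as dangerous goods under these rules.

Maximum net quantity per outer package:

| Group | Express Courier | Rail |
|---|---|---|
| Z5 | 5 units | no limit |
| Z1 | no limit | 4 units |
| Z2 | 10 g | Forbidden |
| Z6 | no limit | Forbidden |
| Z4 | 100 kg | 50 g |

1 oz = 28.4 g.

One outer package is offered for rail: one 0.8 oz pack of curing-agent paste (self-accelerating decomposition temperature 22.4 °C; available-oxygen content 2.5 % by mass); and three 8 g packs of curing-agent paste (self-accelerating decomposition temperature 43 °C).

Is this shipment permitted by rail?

Yes

The curing-agent paste has self-accelerating decomposition temperature 22.4 °C, which is < 55 °C, so it is Group Z4 (Self-Reactive).
The curing-agent paste has self-accelerating decomposition temperature 43 °C, which is < 55 °C, so it is Group Z4 (Self-Reactive).
Total Group Z4: (one 0.8 oz pack = 22.72 g) + (three 8 g packs = 24 g) = 46.72 g.
That is within the Group Z4 rail limit of 50 g.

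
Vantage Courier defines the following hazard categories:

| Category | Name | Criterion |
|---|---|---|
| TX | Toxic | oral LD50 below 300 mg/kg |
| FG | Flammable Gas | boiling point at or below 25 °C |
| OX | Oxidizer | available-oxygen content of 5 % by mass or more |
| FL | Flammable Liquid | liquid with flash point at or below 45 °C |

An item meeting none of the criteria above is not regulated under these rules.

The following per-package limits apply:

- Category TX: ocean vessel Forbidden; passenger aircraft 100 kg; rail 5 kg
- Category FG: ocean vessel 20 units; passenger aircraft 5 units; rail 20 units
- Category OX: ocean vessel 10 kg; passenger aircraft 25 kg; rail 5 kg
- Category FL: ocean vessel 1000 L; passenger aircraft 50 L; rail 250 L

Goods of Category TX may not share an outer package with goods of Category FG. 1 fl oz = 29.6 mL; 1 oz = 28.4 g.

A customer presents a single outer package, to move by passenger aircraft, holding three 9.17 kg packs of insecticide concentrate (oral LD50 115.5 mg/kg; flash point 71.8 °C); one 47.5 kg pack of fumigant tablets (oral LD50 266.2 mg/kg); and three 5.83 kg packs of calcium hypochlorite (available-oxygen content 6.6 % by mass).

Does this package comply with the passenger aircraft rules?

With oral LD50 115.5 mg/kg (< 300 mg/kg), the insecticide concentrate falls in Category TX.
Oral LD50 266.2 mg/kg meets the Category TX criterion (Toxic), so the fumigant tablets are Category TX.
Calcium hypochlorite: available-oxygen content 6.6 % by mass ≥ 5 % by mass → Category OX (Oxidizer).
Category TX net quantity: (three 9.17 kg packs = 27.51 kg) + 47.5 kg = 75.01 kg.
75.01 kg ≤ 100 kg (passenger aircraft limit, Category TX) — within limit.
Category OX quantity: three 5.83 kg packs = 17.49 kg.
17.49 kg is within the passenger aircraft limit of 25 kg for Category OX.
The segregation rule (Category TX with Category FG) does not apply to Category TX with Category OX.
Every hazard category is within its passenger aircraft limit and no segregation rule is violated.

Yes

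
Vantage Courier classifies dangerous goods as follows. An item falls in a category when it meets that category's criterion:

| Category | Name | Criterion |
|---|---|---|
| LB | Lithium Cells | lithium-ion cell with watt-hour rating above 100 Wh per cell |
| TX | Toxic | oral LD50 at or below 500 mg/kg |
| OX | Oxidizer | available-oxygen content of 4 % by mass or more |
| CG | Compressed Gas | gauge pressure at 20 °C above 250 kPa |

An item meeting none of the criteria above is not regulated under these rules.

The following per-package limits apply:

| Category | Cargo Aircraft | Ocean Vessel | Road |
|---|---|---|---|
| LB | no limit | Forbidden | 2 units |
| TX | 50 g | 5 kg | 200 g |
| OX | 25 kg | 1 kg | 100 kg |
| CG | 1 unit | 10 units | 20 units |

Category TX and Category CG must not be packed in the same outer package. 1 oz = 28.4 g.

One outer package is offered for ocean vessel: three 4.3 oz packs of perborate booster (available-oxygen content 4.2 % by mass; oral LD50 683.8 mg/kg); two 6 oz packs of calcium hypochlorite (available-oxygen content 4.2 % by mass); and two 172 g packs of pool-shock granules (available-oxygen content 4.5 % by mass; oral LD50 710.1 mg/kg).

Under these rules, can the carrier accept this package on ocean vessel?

Available-oxygen content 4.2 % by mass meets the Category OX criterion (Oxidizer), so the perborate booster is Category OX.
Calcium hypochlorite: available-oxygen content 4.2 % by mass ≥ 4 % by mass → Category OX (Oxidizer).
Pool-shock granules: available-oxygen content 4.5 % by mass ≥ 4 % by mass → Category OX (Oxidizer).
Total Category OX: (three 4.3 oz packs = 366.36 g) + (two 6 oz packs = 340.8 g) + (two 172 g packs = 344 g) = 1051.16 g.
1051.16 g > 1 kg (ocean vessel limit, Category OX) — over the limit.

No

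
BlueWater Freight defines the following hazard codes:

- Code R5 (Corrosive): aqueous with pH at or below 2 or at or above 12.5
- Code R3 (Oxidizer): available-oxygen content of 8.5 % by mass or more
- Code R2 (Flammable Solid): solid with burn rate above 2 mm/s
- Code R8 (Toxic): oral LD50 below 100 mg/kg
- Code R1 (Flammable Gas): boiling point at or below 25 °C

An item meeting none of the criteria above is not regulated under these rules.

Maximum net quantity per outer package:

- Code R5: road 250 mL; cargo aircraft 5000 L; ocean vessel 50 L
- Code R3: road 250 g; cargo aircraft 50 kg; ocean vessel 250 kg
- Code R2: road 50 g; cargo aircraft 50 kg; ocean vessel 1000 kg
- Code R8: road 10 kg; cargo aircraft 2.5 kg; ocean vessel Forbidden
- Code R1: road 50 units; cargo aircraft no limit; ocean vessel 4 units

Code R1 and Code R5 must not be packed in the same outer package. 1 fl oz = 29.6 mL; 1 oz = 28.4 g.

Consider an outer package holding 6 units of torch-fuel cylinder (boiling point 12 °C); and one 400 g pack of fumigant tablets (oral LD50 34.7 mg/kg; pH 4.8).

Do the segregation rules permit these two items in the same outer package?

Torch-fuel cylinder: boiling point 12 °C ≤ 25 °C → Code R1 (Flammable Gas).
Oral LD50 34.7 mg/kg meets the Code R8 criterion (Toxic), so the fumigant tablets are Code R8.
No segregation rule bars Code R1 with Code R8.

Yes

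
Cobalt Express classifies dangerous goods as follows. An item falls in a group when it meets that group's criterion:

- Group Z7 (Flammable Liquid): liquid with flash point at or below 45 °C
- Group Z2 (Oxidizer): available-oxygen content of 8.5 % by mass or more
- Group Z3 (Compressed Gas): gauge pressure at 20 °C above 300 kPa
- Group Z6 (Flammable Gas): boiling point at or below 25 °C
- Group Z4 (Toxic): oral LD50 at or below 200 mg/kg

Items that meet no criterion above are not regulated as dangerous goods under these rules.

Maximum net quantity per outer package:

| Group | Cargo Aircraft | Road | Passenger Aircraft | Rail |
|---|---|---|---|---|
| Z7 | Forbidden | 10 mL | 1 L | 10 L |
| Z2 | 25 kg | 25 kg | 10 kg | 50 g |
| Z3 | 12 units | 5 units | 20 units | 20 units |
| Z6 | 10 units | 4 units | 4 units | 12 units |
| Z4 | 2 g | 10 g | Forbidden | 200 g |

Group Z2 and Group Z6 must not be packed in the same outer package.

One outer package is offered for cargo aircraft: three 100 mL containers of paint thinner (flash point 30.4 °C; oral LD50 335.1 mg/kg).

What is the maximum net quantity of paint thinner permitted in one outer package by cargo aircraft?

Flash point 30.4 °C meets the Group Z7 criterion (Flammable Liquid), so the paint thinner is Group Z7.
The cargo aircraft limit for Group Z7 is Forbidden.

Forbidden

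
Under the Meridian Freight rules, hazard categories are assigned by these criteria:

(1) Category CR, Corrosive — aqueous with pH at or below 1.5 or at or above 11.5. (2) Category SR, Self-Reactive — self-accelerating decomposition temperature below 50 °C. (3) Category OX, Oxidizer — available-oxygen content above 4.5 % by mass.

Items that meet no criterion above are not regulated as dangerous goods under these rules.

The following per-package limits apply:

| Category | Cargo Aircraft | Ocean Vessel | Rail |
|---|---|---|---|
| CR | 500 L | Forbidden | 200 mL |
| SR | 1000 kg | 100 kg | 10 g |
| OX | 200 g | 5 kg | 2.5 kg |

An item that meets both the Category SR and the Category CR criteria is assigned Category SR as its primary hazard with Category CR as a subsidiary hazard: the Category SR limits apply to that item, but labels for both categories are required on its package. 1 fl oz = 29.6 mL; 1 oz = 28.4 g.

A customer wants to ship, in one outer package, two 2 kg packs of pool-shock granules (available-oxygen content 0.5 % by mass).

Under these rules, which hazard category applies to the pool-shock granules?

Not regulated

available-oxygen content 0.5 % by mass is not above 4.5 % by mass, so Category OX does not apply.
No criterion is met, so the item is not regulated.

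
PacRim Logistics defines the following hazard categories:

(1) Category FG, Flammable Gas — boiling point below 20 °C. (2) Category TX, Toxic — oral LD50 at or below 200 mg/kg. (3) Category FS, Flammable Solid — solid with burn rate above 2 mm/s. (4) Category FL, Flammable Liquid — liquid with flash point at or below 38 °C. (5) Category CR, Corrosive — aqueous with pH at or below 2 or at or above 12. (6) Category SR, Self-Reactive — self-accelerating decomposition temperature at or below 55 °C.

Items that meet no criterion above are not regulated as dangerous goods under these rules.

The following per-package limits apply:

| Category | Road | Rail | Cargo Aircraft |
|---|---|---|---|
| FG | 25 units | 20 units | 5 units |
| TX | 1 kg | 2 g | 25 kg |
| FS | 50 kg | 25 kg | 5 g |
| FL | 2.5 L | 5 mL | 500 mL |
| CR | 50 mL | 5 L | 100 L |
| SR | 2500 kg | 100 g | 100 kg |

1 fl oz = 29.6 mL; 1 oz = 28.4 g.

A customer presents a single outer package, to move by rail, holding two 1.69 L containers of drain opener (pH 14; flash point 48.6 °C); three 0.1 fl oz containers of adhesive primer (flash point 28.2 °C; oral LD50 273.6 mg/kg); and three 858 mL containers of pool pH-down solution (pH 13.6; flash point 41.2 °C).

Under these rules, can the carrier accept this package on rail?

No

pH 14 meets the Category CR criterion (Corrosive), so the drain opener is Category CR.
With flash point 28.2 °C (≤ 38 °C), the adhesive primer falls in Category FL.
Pool pH-down solution: pH 13.6 ≥ 12 → Category CR (Corrosive).
Category FL quantity: three 0.1 fl oz containers = 8.88 mL.
8.88 mL > 5 mL (rail limit, Category FL) — over the limit.
Category CR net quantity: (two 1.69 L containers = 3.38 L) + (three 858 mL containers = 2.574 L) = 5.954 L.
That exceeds the Category CR rail limit of 5 L.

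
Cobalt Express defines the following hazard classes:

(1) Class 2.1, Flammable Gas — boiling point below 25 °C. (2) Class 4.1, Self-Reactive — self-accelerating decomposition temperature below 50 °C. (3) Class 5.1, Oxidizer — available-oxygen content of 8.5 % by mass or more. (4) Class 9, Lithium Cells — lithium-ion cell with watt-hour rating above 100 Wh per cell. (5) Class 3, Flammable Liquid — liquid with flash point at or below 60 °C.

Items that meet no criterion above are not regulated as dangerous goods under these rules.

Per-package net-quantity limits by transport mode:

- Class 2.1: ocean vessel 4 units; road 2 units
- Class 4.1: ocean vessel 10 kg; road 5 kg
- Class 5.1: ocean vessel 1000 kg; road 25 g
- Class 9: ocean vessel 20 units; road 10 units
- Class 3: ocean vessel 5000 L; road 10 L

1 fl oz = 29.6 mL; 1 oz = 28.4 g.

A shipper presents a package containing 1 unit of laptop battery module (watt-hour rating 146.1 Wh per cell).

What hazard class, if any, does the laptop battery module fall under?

Class 9

Watt-hour rating 146.1 Wh per cell meets the Class 9 criterion (Lithium Cells), so the laptop battery module is Class 9.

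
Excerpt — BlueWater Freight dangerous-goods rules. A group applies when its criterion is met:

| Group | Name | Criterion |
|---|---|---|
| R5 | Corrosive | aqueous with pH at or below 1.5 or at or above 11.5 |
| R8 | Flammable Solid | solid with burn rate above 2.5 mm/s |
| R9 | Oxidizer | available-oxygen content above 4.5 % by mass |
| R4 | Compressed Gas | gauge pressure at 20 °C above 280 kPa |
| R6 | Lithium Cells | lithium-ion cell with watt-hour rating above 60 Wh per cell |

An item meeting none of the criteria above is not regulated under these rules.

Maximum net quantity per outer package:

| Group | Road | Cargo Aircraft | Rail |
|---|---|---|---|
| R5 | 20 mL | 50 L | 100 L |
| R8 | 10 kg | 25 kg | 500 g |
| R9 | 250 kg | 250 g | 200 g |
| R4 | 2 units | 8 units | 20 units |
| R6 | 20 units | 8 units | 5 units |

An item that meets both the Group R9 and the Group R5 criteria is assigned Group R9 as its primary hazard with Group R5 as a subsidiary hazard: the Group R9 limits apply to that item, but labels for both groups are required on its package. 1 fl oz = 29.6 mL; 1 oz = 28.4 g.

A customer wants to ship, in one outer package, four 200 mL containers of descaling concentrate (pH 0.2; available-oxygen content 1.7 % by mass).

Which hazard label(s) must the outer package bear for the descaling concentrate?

pH 0.2 meets the Group R5 criterion (Corrosive), so the descaling concentrate is Group R5.
Only the Group R5 label is required.

Group R5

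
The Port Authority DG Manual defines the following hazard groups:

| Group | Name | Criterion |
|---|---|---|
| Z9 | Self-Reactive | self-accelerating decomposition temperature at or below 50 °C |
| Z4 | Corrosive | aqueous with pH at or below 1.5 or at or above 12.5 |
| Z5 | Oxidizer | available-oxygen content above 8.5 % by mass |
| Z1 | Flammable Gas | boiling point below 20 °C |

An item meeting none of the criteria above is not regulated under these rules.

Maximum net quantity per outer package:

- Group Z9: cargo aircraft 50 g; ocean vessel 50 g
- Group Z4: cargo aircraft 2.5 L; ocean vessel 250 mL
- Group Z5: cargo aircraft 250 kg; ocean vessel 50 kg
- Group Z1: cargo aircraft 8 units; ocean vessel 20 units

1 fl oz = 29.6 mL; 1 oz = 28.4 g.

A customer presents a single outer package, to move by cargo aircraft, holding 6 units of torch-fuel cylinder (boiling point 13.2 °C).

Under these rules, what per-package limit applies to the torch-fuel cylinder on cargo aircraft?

Torch-fuel cylinder: boiling point 13.2 °C < 20 °C → Group Z1 (Flammable Gas).
The cargo aircraft limit for Group Z1 is 8 units.

8 units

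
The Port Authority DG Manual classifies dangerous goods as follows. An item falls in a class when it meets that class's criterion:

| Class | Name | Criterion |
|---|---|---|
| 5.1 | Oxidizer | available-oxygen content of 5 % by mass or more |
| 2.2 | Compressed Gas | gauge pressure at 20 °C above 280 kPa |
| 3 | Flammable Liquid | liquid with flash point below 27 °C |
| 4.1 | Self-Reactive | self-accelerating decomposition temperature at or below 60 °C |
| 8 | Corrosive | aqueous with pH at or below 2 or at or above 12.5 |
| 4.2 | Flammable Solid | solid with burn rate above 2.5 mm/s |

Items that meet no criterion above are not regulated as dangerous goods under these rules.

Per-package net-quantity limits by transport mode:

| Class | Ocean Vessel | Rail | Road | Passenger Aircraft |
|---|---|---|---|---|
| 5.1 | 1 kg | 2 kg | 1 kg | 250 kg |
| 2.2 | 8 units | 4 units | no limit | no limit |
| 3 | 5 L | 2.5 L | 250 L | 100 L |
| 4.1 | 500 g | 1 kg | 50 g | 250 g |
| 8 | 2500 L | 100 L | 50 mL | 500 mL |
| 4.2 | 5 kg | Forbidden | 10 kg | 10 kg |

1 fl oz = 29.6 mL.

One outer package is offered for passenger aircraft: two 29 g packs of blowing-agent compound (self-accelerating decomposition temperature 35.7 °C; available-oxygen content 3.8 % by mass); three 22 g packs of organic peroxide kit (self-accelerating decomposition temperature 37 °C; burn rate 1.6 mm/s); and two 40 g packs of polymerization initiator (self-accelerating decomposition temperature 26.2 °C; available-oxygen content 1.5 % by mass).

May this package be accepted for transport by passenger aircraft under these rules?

Yes

Self-accelerating decomposition temperature 35.7 °C meets the Class 4.1 criterion (Self-Reactive), so the blowing-agent compound is Class 4.1.
Self-accelerating decomposition temperature 37 °C meets the Class 4.1 criterion (Self-Reactive), so the organic peroxide kit is Class 4.1.
Polymerization initiator: self-accelerating decomposition temperature 26.2 °C ≤ 60 °C → Class 4.1 (Self-Reactive).
Class 4.1 net quantity: (two 29 g packs = 58 g) + (three 22 g packs = 66 g) + (two 40 g packs = 80 g) = 204 g.
204 g ≤ 250 g (passenger aircraft limit, Class 4.1) — within limit.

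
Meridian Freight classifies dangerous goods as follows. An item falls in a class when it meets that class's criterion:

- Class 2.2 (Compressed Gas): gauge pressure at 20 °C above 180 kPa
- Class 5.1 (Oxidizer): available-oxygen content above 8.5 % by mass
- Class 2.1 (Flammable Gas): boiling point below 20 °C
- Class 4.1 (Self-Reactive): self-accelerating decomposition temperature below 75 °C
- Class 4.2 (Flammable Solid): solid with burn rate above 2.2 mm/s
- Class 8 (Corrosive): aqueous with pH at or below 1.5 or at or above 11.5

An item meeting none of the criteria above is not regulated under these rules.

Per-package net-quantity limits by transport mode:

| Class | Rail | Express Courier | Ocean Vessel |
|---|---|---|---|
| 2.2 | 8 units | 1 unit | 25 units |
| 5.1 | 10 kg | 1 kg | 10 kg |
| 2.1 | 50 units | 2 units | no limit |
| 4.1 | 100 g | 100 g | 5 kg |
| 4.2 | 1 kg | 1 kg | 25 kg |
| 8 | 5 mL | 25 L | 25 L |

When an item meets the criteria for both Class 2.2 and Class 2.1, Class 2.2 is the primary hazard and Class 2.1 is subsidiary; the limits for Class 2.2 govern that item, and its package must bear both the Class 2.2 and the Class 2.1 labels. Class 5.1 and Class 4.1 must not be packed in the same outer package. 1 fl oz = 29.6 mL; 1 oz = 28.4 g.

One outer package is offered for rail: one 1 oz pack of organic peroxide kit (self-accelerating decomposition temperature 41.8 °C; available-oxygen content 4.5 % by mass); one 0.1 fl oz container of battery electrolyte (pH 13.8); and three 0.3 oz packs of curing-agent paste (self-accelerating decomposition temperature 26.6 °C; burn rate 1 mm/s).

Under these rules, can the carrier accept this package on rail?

Self-accelerating decomposition temperature 41.8 °C meets the Class 4.1 criterion (Self-Reactive), so the organic peroxide kit is Class 4.1.
The battery electrolyte has pH 13.8, which is ≥ 11.5, so it is Class 8 (Corrosive).
Curing-agent paste: self-accelerating decomposition temperature 26.6 °C < 75 °C → Class 4.1 (Self-Reactive).
Total Class 4.1: (one 1 oz pack = 28.4 g) + (three 0.3 oz packs = 25.56 g) = 53.96 g.
53.96 g is within the rail limit of 100 g for Class 4.1.
Class 8 quantity: one 0.1 fl oz container = 2.96 mL.
2.96 mL ≤ 5 mL (rail limit, Class 8) — within limit.
The segregation rule (Class 5.1 with Class 4.1) does not apply to Class 4.1 with Class 8.
Every hazard class is within its rail limit and no segregation rule is violated.

Yes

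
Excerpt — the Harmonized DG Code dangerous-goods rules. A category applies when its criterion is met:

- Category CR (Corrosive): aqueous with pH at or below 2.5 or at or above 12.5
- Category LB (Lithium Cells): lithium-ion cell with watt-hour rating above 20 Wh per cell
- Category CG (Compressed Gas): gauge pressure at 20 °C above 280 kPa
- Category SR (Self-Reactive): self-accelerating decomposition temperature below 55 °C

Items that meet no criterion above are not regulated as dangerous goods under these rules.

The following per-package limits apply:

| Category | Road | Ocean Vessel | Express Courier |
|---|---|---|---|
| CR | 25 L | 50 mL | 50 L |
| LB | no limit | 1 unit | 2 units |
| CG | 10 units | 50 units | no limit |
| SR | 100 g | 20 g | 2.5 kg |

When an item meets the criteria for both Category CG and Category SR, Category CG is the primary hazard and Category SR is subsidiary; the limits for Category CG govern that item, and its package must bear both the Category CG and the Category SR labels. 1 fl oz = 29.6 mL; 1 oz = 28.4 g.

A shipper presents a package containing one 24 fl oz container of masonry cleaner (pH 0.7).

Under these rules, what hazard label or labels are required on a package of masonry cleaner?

Category CR

Masonry cleaner: pH 0.7 ≤ 2.5 → Category CR (Corrosive).
Only the Category CR label is required.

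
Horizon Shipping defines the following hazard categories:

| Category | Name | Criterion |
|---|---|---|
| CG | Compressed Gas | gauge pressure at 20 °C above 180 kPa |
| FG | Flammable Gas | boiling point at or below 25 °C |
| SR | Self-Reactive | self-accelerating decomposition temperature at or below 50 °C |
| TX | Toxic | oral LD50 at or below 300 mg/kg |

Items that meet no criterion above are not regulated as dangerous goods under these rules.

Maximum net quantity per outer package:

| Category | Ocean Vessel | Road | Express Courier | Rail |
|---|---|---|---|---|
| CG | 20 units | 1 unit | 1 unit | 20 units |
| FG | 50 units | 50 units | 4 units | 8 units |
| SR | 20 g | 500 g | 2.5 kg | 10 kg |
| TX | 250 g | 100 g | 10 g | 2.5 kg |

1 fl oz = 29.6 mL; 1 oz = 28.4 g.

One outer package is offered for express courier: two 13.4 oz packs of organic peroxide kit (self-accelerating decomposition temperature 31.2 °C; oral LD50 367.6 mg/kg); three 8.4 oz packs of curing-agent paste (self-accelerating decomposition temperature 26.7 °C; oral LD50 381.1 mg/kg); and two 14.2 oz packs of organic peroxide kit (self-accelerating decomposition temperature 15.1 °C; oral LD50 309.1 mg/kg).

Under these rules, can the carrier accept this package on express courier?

Yes

With self-accelerating decomposition temperature 31.2 °C (≤ 50 °C), the organic peroxide kit falls in Category SR.
Self-accelerating decomposition temperature 26.7 °C meets the Category SR criterion (Self-Reactive), so the curing-agent paste is Category SR.
Organic peroxide kit: self-accelerating decomposition temperature 15.1 °C ≤ 50 °C → Category SR (Self-Reactive).
Total Category SR: (two 13.4 oz packs = 761.12 g) + (three 8.4 oz packs = 715.68 g) + (two 14.2 oz packs = 806.56 g) = 2283.36 g.
That is within the Category SR express courier limit of 2.5 kg.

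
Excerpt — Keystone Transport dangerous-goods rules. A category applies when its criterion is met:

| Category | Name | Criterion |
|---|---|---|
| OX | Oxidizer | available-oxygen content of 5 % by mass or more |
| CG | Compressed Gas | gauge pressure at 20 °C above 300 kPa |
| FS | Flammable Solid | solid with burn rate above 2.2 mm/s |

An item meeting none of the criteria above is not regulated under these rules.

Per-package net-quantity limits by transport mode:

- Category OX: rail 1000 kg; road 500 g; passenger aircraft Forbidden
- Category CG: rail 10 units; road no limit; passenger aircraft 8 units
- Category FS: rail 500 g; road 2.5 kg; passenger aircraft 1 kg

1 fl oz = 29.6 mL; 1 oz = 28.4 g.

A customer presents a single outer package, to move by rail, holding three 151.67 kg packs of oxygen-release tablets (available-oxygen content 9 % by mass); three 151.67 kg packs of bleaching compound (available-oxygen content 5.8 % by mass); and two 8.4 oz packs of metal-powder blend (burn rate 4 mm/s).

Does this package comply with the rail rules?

Yes

With available-oxygen content 9 % by mass (≥ 5 % by mass), the oxygen-release tablets fall in Category OX.
With available-oxygen content 5.8 % by mass (≥ 5 % by mass), the bleaching compound falls in Category OX.
The metal-powder blend has burn rate 4 mm/s, which is > 2.2 mm/s, so it is Category FS (Flammable Solid).
Total Category OX: (three 151.67 kg packs = 455.01 kg) + (three 151.67 kg packs = 455.01 kg) = 910.02 kg.
That is within the Category OX rail limit of 1000 kg.
Category FS quantity: two 8.4 oz packs = 477.12 g.
That is within the Category FS rail limit of 500 g.
Every hazard category is within its rail limit and no segregation rule is violated.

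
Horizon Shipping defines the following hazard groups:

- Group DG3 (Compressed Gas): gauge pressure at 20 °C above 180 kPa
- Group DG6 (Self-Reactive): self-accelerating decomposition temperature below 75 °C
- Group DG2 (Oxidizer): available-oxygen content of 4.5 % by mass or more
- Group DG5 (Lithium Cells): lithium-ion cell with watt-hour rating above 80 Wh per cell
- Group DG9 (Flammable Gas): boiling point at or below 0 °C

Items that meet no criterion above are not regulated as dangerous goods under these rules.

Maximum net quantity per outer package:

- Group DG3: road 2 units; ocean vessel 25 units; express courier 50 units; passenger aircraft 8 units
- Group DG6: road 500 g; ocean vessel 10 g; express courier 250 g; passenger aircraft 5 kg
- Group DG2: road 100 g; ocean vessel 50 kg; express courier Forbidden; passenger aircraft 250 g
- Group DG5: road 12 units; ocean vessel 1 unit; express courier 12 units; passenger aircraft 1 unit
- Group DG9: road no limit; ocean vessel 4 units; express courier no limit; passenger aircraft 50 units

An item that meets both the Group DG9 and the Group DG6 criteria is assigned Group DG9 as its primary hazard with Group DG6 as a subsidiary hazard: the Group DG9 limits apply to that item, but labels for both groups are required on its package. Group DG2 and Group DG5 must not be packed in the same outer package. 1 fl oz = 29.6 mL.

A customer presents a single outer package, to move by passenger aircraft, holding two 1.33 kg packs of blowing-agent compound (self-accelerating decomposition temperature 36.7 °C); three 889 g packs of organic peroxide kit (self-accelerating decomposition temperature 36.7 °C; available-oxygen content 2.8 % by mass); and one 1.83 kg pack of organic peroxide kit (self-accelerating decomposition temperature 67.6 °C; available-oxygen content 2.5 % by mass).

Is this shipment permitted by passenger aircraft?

No

The blowing-agent compound has self-accelerating decomposition temperature 36.7 °C, which is < 75 °C, so it is Group DG6 (Self-Reactive).
With self-accelerating decomposition temperature 36.7 °C (< 75 °C), the organic peroxide kit falls in Group DG6.
With self-accelerating decomposition temperature 67.6 °C (< 75 °C), the organic peroxide kit falls in Group DG6.
Total Group DG6: (two 1.33 kg packs = 2.66 kg) + (three 889 g packs = 2.667 kg) + 1.83 kg = 7.157 kg.
7.157 kg exceeds the passenger aircraft limit of 5 kg for Group DG6.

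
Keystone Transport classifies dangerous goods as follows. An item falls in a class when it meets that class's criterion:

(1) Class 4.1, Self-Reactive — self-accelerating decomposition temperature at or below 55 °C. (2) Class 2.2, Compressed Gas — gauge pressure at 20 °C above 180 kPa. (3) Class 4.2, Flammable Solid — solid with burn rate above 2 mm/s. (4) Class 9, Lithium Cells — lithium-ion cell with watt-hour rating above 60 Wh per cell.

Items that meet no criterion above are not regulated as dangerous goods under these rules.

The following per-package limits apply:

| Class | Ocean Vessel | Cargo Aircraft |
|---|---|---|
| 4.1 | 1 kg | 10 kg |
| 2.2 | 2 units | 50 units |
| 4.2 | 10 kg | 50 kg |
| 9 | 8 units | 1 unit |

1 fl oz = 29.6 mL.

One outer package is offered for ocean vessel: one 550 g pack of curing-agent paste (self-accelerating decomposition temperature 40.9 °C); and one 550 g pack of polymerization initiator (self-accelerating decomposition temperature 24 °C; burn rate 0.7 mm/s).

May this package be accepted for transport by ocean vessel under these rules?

No

Self-accelerating decomposition temperature 40.9 °C meets the Class 4.1 criterion (Self-Reactive), so the curing-agent paste is Class 4.1.
Polymerization initiator: self-accelerating decomposition temperature 24 °C ≤ 55 °C → Class 4.1 (Self-Reactive).
Total Class 4.1: 550 g + 550 g = 1.1 kg.
That exceeds the Class 4.1 ocean vessel limit of 1 kg.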